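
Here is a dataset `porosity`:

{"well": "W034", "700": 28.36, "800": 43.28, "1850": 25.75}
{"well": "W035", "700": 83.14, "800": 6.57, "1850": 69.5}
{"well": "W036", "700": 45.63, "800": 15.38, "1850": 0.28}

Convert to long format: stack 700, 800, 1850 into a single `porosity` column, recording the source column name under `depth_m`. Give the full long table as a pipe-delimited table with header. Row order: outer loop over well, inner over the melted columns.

| well | depth_m | porosity |
| W034 | 700 | 28.36 |
| W034 | 800 | 43.28 |
| W034 | 1850 | 25.75 |
| W035 | 700 | 83.14 |
| W035 | 800 | 6.57 |
| W035 | 1850 | 69.5 |
| W036 | 700 | 45.63 |
| W036 | 800 | 15.38 |
| W036 | 1850 | 0.28 |

Each (well, column) pair becomes one row: 3 × 3 = 9 rows.
For example, (W034, 700) → porosity=28.36.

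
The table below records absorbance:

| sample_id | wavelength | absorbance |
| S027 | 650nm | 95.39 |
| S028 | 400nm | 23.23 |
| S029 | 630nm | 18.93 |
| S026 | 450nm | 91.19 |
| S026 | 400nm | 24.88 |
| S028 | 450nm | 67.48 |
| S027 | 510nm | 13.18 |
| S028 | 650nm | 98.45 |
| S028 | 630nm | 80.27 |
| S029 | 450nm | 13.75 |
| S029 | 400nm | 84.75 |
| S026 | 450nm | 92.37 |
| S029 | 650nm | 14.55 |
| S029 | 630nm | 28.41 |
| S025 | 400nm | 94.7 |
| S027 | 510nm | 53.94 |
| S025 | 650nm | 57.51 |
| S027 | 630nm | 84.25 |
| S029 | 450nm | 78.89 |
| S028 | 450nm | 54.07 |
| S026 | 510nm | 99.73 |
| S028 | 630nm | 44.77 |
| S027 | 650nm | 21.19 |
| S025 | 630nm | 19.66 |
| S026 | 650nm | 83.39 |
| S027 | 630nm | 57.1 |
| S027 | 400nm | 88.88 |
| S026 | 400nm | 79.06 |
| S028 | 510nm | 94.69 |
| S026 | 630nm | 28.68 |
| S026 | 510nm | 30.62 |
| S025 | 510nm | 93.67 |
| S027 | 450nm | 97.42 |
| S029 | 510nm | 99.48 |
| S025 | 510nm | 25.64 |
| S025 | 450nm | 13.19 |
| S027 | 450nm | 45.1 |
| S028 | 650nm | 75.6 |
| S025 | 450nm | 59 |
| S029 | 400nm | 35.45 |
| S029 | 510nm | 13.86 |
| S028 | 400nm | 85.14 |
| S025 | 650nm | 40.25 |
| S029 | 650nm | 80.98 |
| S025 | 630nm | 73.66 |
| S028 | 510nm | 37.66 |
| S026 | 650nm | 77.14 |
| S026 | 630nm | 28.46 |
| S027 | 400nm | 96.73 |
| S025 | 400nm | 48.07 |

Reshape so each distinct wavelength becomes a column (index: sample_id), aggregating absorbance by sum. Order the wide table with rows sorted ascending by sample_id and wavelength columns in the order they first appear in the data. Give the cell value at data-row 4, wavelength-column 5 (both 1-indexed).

132.35

With rows sorted ascending by sample_id, row 4 is sample_id=S028. wavelength columns in first-appearance order: 650nm, 400nm, 630nm, 450nm, 510nm; column 5 is 510nm.
Long rows with sample_id=S028, wavelength=510nm: 94.69 + 37.66 = 132.35.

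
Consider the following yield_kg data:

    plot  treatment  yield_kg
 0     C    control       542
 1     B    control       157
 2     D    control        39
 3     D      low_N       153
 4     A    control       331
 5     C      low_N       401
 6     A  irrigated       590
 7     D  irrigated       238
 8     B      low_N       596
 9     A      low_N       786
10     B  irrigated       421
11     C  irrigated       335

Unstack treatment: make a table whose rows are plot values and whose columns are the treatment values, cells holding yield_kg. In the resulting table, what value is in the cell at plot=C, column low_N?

401

Wide layout: rows indexed by plot, columns are the 3 distinct treatment values (control, low_N, irrigated).
Cell (plot=C, treatment=low_N) draws from the long row where plot=C and treatment=low_N, which has yield_kg=401.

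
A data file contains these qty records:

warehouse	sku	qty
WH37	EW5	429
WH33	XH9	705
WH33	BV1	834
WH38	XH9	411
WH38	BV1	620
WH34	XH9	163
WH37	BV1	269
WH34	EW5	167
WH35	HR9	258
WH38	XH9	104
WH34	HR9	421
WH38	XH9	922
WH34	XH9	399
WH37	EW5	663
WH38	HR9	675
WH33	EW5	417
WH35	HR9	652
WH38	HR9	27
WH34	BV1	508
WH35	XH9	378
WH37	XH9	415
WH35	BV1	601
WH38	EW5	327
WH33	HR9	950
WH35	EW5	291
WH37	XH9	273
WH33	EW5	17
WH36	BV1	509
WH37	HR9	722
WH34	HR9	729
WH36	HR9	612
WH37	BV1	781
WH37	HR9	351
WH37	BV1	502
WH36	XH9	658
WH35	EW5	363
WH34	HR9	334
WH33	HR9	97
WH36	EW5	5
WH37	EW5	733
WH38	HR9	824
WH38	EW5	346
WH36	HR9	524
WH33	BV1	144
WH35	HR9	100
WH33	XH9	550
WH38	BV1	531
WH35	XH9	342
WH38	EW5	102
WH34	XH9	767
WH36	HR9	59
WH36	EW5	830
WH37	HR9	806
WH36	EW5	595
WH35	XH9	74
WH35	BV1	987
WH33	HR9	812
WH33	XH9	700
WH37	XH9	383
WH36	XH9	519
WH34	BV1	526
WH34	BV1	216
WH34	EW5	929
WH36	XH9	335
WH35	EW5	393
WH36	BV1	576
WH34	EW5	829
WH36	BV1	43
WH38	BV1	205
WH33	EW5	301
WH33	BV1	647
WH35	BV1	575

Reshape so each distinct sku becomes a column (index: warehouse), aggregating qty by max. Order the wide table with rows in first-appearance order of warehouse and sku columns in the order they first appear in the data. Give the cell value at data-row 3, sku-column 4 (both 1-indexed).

With rows in first-appearance order of warehouse, row 3 is warehouse=WH38. sku columns in first-appearance order: EW5, XH9, BV1, HR9; column 4 is HR9.
Long rows with warehouse=WH38, sku=HR9: max(675, 27, 824) = 824.

824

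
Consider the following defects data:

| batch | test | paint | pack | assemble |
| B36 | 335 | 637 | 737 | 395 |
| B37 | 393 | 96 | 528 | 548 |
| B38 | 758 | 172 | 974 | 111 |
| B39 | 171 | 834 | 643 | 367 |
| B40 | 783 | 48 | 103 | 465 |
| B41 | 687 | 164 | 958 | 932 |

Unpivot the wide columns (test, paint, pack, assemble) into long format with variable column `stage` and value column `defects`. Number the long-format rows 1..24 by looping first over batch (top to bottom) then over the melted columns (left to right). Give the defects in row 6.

24 rows total (6 × 4). Row 6: index ⌊(6-1)/4⌋ = 1 into batch → B37; (6-1) mod 4 = 1 into the melted columns → paint.
So row 6 is (B37, paint, 96); defects = 96.

96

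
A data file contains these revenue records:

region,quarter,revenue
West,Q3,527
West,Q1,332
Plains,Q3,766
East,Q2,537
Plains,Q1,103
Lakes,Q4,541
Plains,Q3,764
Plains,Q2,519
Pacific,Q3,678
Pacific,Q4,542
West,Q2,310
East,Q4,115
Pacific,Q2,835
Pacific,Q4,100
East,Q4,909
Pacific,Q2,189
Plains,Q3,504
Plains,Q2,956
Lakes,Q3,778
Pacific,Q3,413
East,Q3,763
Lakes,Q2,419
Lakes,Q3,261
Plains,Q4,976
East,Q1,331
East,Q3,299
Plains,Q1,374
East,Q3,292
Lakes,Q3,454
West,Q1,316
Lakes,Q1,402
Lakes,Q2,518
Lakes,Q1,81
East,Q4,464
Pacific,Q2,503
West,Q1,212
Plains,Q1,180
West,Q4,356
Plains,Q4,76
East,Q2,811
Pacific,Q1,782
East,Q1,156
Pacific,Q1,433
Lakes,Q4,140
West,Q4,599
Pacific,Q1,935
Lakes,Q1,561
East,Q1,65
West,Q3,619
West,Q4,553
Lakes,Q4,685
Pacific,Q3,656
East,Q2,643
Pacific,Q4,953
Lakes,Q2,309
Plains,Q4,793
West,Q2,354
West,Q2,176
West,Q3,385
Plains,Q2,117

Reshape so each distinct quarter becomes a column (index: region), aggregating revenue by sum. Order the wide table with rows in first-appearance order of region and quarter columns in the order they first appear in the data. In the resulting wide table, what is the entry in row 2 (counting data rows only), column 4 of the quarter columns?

1845

With rows in first-appearance order of region, row 2 is region=Plains. quarter columns in first-appearance order: Q3, Q1, Q2, Q4; column 4 is Q4.
Long rows with region=Plains, quarter=Q4: 976 + 76 + 793 = 1845.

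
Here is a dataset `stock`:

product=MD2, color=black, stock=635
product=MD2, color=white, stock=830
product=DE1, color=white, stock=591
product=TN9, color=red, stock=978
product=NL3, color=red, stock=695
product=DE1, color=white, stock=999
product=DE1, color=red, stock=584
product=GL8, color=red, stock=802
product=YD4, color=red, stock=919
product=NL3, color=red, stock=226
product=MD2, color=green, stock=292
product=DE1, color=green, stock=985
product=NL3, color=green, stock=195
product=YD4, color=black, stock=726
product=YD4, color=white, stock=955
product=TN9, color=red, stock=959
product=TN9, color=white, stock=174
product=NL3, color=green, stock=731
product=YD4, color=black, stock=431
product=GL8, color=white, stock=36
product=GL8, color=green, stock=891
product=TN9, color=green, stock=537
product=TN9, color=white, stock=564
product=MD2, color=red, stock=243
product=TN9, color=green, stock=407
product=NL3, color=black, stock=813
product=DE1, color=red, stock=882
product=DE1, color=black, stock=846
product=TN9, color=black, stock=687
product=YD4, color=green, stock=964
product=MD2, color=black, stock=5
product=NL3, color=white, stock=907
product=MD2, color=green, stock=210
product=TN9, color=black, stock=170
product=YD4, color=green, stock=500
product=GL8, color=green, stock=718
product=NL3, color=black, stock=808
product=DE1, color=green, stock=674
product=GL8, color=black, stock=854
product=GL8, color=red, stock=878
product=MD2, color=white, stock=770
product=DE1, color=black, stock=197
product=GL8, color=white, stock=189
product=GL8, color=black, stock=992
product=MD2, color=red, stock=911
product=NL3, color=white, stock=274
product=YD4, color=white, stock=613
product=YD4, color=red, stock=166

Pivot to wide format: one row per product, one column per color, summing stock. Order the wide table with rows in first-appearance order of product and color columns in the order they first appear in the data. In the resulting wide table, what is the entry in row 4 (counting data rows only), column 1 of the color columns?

1621

With rows in first-appearance order of product, row 4 is product=NL3. color columns in first-appearance order: black, white, red, green; column 1 is black.
Long rows with product=NL3, color=black: 813 + 808 = 1621.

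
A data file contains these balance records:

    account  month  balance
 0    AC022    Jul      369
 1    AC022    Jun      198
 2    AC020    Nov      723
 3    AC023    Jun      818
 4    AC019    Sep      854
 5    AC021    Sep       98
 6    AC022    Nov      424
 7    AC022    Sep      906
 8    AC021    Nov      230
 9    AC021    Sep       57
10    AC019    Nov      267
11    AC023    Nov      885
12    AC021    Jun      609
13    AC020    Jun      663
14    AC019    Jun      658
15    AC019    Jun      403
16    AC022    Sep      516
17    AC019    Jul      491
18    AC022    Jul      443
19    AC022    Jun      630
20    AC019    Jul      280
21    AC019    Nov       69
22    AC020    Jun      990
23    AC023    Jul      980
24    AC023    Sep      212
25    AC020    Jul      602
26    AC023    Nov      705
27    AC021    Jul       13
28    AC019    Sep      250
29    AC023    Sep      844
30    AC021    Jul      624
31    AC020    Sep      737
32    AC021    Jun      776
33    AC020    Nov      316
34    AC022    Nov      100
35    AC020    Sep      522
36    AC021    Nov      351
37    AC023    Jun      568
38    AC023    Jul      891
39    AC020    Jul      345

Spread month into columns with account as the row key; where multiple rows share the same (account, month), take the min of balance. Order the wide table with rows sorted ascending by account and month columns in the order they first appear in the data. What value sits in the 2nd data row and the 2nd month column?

With rows sorted ascending by account, row 2 is account=AC020. month columns in first-appearance order: Jul, Jun, Nov, Sep; column 2 is Jun.
Long rows with account=AC020, month=Jun: min(663, 990) = 663.

663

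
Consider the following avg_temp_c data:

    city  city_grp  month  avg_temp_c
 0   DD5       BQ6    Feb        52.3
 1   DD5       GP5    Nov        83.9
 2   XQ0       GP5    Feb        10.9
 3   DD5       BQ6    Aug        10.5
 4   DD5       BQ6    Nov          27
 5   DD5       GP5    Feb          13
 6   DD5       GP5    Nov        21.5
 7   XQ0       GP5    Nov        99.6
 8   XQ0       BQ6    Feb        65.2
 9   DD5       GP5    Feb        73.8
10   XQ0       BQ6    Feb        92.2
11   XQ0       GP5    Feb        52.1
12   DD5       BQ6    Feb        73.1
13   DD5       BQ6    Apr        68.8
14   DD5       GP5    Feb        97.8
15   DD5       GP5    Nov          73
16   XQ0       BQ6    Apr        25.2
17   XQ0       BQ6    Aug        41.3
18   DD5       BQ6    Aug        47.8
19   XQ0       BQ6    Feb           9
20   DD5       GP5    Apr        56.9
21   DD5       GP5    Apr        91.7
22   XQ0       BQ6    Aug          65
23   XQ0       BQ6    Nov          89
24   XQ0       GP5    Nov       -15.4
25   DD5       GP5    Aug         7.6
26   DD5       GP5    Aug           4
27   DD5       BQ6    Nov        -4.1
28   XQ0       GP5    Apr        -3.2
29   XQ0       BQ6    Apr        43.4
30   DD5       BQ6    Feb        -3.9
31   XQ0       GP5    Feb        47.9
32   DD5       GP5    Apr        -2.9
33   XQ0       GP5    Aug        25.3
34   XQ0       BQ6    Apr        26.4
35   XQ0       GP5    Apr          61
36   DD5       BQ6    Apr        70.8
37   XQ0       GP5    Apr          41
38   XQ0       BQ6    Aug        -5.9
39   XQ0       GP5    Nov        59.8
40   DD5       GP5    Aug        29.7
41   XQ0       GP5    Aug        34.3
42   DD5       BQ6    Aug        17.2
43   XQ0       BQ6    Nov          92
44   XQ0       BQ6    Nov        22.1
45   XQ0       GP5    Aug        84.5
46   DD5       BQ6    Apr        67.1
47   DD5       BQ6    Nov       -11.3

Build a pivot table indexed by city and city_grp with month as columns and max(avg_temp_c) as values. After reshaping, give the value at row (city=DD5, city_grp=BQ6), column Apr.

Rows with city=DD5, city_grp=BQ6 and month=Apr: avg_temp_c values are 68.8, 70.8, 67.1.
max(68.8, 70.8, 67.1) = 70.8.

70.8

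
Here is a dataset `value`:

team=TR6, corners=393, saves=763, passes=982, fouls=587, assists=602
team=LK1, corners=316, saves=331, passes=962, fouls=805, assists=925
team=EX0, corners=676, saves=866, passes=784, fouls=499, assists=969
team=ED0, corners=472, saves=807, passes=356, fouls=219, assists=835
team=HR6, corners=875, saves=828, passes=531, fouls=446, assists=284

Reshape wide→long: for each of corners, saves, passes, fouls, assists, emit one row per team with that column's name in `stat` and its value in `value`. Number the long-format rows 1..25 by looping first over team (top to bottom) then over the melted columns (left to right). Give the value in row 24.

446

25 rows total (5 × 5). Row 24: index ⌊(24-1)/5⌋ = 4 into team → HR6; (24-1) mod 5 = 3 into the melted columns → fouls.
So row 24 is (HR6, fouls, 446); value = 446.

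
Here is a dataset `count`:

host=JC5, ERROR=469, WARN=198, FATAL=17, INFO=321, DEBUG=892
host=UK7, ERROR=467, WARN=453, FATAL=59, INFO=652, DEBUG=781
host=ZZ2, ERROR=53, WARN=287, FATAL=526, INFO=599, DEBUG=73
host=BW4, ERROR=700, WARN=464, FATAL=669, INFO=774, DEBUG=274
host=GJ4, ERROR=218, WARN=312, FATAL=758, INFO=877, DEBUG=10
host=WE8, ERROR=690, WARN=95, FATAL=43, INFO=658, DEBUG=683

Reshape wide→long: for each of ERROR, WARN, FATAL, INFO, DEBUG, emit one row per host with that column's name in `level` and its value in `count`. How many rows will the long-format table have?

6 host values × 5 melted columns = 30 rows.

30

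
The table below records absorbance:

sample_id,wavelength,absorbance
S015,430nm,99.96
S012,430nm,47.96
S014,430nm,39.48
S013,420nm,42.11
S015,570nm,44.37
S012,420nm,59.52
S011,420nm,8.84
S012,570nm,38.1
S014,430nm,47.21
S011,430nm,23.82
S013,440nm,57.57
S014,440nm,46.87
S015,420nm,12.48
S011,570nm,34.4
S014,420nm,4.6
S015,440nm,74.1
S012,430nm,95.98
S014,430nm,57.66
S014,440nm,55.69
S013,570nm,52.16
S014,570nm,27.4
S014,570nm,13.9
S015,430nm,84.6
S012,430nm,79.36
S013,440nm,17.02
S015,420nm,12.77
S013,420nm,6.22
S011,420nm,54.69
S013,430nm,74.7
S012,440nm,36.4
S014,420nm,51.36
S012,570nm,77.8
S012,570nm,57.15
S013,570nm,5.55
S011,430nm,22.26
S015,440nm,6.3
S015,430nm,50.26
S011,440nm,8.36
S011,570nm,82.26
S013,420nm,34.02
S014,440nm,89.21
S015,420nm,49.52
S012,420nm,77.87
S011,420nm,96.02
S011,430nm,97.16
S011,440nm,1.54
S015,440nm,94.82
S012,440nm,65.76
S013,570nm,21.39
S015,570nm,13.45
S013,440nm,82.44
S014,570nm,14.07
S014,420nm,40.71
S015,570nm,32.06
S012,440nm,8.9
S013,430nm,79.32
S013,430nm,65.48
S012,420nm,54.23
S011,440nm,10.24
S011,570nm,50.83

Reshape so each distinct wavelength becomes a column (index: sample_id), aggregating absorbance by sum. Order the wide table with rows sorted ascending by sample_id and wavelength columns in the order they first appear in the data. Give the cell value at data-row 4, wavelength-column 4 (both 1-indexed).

191.77

With rows sorted ascending by sample_id, row 4 is sample_id=S014. wavelength columns in first-appearance order: 430nm, 420nm, 570nm, 440nm; column 4 is 440nm.
Long rows with sample_id=S014, wavelength=440nm: 46.87 + 55.69 + 89.21 = 191.77.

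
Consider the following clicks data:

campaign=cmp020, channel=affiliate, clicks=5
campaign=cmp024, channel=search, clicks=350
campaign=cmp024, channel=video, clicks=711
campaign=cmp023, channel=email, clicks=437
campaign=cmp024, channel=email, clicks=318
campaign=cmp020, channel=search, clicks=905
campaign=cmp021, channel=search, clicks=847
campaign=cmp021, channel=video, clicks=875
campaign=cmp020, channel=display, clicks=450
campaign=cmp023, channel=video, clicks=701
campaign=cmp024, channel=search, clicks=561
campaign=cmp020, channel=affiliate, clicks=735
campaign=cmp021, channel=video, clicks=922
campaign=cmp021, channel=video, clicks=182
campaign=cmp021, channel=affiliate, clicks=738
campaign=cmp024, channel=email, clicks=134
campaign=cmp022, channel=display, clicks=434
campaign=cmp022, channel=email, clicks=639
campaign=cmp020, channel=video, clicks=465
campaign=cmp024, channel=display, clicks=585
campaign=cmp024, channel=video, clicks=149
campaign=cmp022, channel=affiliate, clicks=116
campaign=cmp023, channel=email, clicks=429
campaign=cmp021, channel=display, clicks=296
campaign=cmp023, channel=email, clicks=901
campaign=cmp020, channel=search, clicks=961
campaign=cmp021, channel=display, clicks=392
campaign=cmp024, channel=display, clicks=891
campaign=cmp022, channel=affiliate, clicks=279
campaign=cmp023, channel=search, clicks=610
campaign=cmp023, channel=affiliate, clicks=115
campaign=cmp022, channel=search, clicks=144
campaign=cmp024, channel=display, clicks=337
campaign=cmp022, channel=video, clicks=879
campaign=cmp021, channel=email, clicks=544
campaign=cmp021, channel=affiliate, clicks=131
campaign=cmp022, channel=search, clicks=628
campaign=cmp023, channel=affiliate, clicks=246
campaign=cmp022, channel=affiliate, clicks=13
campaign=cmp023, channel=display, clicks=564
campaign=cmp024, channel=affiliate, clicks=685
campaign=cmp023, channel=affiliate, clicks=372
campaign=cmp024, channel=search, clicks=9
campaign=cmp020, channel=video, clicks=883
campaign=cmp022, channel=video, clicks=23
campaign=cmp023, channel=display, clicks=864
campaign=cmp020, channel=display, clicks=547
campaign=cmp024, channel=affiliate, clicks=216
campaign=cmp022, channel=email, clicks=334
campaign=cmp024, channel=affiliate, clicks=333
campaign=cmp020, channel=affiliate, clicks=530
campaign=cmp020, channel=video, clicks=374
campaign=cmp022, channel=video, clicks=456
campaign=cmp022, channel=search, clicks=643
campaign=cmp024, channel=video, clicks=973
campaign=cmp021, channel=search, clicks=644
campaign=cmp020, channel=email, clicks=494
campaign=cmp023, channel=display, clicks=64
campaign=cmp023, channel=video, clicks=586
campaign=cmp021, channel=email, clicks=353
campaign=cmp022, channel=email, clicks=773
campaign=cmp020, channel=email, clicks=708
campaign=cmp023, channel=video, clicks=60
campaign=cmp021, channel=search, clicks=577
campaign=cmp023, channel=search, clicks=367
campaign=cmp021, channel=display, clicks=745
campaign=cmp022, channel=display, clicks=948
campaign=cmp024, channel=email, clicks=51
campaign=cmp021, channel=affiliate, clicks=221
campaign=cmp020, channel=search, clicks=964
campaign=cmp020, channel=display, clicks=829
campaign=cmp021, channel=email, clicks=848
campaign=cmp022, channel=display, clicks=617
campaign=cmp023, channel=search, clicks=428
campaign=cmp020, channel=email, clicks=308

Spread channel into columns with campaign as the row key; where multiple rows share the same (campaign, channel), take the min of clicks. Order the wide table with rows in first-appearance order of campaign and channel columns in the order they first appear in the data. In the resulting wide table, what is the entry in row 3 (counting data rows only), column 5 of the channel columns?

64

With rows in first-appearance order of campaign, row 3 is campaign=cmp023. channel columns in first-appearance order: affiliate, search, video, email, display; column 5 is display.
Long rows with campaign=cmp023, channel=display: min(564, 864, 64) = 64.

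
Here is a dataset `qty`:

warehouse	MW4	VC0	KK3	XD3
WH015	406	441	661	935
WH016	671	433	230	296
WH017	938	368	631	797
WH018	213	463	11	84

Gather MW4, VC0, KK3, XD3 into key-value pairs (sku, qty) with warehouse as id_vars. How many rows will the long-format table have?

16

4 warehouse values × 4 melted columns = 16 rows.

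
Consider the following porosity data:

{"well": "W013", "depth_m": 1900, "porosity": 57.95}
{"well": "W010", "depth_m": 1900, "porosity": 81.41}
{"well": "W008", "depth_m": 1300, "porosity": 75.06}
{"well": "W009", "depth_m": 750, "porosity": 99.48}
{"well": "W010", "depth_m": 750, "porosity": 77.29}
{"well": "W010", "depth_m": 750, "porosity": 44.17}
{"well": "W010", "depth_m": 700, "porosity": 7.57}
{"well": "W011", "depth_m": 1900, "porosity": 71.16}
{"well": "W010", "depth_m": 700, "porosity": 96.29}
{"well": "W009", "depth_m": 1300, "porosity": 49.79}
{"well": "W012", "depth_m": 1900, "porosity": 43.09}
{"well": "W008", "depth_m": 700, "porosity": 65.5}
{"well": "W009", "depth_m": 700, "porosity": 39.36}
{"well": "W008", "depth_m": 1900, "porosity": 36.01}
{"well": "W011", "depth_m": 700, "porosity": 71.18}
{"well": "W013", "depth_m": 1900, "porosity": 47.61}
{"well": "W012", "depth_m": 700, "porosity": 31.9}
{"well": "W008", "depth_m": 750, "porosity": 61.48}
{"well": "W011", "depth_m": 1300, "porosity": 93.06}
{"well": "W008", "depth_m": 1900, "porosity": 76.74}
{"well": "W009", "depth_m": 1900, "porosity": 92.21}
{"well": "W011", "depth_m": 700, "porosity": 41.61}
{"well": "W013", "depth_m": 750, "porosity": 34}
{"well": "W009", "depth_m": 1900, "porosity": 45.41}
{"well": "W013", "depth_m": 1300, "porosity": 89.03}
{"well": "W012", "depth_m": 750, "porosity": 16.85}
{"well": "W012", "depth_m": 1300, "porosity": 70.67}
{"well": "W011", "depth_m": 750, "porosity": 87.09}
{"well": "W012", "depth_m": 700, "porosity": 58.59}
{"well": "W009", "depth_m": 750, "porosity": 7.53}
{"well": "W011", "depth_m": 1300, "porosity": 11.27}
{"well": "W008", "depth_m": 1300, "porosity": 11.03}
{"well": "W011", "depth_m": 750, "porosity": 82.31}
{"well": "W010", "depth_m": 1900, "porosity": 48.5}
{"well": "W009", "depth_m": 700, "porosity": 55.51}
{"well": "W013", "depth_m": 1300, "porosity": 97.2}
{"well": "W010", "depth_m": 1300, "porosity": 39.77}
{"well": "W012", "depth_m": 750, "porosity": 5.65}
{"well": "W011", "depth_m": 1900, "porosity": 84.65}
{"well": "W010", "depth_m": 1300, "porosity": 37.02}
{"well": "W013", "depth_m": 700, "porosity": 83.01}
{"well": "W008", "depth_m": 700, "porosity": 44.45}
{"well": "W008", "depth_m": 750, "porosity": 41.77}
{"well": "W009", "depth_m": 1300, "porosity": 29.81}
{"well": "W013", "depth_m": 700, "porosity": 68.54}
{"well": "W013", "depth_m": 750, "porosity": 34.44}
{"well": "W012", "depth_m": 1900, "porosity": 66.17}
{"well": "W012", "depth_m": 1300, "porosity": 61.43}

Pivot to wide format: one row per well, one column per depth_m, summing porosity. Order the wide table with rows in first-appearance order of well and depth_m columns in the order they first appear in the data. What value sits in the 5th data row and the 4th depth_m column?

112.79

With rows in first-appearance order of well, row 5 is well=W011. depth_m columns in first-appearance order: 1900, 1300, 750, 700; column 4 is 700.
Long rows with well=W011, depth_m=700: 71.18 + 41.61 = 112.79.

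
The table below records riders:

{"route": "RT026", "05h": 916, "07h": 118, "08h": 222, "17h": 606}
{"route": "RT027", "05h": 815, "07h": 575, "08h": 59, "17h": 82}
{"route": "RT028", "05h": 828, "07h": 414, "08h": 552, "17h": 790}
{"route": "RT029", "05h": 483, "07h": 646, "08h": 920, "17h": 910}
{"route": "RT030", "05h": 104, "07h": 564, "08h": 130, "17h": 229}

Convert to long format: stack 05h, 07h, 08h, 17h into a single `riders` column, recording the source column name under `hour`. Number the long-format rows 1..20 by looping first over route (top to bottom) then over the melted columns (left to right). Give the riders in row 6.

20 rows total (5 × 4). Row 6: index ⌊(6-1)/4⌋ = 1 into route → RT027; (6-1) mod 4 = 1 into the melted columns → 07h.
So row 6 is (RT027, 07h, 575); riders = 575.

575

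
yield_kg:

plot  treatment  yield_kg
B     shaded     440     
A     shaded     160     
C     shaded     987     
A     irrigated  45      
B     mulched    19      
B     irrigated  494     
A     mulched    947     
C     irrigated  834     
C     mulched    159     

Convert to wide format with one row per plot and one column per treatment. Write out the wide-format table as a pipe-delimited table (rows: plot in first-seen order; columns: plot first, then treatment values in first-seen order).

Columns: plot plus the 3 distinct treatment values (shaded, irrigated, mulched).
For example, row B column shaded takes yield_kg=440 from the long row (B, shaded).

| plot | shaded | irrigated | mulched |
| B | 440 | 494 | 19 |
| A | 160 | 45 | 947 |
| C | 987 | 834 | 159 |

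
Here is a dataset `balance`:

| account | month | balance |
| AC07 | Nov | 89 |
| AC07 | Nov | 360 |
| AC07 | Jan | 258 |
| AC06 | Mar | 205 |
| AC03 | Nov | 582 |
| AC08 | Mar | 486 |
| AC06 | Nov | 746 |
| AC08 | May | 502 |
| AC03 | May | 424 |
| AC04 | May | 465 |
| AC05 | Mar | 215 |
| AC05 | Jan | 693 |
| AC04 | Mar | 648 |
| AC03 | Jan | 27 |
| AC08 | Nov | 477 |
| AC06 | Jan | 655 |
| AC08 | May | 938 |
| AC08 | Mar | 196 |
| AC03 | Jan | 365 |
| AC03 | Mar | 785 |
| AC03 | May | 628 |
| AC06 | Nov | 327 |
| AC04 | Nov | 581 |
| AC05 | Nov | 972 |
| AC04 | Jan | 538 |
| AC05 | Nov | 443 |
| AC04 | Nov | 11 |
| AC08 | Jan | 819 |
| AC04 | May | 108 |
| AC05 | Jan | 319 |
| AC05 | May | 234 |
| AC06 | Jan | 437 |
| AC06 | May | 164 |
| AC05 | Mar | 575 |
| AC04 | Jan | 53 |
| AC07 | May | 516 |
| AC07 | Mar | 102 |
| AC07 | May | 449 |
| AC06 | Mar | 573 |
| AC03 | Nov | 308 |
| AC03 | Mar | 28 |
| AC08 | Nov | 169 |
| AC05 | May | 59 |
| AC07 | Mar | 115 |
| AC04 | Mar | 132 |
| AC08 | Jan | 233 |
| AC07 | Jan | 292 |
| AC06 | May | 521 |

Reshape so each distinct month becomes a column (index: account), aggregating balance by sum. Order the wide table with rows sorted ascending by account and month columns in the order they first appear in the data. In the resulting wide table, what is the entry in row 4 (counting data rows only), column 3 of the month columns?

778

With rows sorted ascending by account, row 4 is account=AC06. month columns in first-appearance order: Nov, Jan, Mar, May; column 3 is Mar.
Long rows with account=AC06, month=Mar: 205 + 573 = 778.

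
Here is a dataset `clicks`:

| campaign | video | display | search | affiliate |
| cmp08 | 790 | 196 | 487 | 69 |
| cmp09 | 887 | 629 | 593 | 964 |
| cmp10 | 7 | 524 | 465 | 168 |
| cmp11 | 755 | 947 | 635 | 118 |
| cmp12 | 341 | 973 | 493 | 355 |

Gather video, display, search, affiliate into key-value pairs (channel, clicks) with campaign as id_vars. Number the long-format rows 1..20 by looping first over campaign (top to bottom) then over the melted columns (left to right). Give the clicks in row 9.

7

20 rows total (5 × 4). Row 9: index ⌊(9-1)/4⌋ = 2 into campaign → cmp10; (9-1) mod 4 = 0 into the melted columns → video.
So row 9 is (cmp10, video, 7); clicks = 7.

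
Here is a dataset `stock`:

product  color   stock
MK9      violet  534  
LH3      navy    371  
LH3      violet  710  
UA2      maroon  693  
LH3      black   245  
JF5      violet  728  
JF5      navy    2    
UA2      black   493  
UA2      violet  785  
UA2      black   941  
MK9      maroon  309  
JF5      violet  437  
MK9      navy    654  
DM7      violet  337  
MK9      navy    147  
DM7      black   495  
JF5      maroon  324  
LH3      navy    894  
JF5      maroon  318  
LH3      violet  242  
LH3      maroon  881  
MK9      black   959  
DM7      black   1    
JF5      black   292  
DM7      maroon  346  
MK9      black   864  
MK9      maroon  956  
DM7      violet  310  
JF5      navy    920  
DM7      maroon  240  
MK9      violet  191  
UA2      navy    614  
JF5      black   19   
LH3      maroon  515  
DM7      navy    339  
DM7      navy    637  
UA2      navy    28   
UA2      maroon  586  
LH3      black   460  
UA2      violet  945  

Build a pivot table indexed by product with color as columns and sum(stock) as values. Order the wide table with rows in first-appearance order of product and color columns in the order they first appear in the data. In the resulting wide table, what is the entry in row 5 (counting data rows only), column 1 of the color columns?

647

With rows in first-appearance order of product, row 5 is product=DM7. color columns in first-appearance order: violet, navy, maroon, black; column 1 is violet.
Long rows with product=DM7, color=violet: 337 + 310 = 647.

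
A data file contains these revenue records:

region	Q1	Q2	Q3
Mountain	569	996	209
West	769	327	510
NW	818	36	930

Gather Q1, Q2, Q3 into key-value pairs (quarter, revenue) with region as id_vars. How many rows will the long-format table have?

9

3 region values × 3 melted columns = 9 rows.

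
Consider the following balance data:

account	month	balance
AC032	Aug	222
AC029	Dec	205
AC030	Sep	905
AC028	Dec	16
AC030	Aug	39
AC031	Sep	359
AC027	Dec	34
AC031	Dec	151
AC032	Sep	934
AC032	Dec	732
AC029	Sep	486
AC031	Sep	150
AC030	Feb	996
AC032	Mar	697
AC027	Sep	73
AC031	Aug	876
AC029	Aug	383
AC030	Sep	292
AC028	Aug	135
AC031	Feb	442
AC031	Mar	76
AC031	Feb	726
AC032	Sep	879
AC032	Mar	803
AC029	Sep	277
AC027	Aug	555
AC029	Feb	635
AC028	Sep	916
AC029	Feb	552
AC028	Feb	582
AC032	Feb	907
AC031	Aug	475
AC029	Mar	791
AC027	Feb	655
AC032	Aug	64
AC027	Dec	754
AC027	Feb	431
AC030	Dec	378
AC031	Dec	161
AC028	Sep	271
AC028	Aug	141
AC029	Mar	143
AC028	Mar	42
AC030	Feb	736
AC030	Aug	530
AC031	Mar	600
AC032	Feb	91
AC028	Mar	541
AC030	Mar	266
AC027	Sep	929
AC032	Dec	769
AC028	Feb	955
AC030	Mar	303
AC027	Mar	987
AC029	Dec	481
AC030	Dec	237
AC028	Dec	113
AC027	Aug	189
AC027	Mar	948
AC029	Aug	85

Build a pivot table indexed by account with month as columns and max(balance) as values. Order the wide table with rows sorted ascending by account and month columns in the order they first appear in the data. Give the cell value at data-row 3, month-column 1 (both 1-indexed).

383

With rows sorted ascending by account, row 3 is account=AC029. month columns in first-appearance order: Aug, Dec, Sep, Feb, Mar; column 1 is Aug.
Long rows with account=AC029, month=Aug: max(383, 85) = 383.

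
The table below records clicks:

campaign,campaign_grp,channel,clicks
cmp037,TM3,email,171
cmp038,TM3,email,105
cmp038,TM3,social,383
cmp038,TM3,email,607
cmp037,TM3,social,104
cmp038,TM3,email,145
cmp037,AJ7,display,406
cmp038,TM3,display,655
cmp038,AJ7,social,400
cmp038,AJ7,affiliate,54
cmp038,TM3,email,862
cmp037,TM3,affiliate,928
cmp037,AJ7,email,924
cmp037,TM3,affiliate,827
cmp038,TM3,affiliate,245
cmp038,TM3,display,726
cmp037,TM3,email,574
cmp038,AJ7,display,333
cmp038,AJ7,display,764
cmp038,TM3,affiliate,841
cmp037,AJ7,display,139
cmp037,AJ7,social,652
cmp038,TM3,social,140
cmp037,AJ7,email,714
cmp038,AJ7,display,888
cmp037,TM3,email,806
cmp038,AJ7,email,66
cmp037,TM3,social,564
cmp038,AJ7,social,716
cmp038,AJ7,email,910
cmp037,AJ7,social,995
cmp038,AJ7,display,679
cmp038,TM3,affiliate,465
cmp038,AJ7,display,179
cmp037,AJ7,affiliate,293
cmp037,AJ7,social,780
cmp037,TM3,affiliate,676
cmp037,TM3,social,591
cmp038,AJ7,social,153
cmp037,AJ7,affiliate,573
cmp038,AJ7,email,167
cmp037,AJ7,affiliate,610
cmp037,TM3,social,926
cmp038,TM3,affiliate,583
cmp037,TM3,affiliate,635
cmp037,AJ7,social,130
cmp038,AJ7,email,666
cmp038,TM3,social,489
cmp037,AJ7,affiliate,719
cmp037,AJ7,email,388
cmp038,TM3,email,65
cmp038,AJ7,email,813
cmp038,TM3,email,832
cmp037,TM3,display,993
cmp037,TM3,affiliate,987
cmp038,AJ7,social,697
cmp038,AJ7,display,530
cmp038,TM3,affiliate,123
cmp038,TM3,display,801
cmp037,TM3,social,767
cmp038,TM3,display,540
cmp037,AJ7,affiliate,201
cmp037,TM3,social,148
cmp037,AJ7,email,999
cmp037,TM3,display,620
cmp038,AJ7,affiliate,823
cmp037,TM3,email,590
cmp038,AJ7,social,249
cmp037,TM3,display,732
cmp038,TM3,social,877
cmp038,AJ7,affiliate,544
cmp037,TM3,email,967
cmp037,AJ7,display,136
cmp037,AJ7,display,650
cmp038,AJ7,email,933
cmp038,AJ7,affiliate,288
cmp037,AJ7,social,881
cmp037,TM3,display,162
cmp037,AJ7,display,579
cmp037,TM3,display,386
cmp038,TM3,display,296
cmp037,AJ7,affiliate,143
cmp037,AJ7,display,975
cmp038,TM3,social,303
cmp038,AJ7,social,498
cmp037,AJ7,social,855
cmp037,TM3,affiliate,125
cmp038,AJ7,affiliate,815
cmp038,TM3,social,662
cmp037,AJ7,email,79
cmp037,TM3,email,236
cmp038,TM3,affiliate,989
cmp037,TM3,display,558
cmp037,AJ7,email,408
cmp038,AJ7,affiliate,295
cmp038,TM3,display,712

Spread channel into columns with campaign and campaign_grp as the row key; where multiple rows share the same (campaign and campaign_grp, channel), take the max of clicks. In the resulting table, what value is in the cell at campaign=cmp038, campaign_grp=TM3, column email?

862

Rows with campaign=cmp038, campaign_grp=TM3 and channel=email: clicks values are 105, 607, 145, 862, 65, 832.
max(105, 607, 145, 862, 65, 832) = 862.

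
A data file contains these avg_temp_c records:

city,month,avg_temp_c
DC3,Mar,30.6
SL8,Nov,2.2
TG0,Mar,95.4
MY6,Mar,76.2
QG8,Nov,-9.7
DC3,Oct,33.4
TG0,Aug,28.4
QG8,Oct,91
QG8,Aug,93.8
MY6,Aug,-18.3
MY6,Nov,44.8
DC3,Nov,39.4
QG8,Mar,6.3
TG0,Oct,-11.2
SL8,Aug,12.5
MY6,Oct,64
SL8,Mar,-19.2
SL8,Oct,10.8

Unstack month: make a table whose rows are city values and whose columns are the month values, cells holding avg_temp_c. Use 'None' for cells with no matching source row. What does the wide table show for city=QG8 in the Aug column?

The long row with city=QG8, month=Aug has avg_temp_c=93.8.

93.8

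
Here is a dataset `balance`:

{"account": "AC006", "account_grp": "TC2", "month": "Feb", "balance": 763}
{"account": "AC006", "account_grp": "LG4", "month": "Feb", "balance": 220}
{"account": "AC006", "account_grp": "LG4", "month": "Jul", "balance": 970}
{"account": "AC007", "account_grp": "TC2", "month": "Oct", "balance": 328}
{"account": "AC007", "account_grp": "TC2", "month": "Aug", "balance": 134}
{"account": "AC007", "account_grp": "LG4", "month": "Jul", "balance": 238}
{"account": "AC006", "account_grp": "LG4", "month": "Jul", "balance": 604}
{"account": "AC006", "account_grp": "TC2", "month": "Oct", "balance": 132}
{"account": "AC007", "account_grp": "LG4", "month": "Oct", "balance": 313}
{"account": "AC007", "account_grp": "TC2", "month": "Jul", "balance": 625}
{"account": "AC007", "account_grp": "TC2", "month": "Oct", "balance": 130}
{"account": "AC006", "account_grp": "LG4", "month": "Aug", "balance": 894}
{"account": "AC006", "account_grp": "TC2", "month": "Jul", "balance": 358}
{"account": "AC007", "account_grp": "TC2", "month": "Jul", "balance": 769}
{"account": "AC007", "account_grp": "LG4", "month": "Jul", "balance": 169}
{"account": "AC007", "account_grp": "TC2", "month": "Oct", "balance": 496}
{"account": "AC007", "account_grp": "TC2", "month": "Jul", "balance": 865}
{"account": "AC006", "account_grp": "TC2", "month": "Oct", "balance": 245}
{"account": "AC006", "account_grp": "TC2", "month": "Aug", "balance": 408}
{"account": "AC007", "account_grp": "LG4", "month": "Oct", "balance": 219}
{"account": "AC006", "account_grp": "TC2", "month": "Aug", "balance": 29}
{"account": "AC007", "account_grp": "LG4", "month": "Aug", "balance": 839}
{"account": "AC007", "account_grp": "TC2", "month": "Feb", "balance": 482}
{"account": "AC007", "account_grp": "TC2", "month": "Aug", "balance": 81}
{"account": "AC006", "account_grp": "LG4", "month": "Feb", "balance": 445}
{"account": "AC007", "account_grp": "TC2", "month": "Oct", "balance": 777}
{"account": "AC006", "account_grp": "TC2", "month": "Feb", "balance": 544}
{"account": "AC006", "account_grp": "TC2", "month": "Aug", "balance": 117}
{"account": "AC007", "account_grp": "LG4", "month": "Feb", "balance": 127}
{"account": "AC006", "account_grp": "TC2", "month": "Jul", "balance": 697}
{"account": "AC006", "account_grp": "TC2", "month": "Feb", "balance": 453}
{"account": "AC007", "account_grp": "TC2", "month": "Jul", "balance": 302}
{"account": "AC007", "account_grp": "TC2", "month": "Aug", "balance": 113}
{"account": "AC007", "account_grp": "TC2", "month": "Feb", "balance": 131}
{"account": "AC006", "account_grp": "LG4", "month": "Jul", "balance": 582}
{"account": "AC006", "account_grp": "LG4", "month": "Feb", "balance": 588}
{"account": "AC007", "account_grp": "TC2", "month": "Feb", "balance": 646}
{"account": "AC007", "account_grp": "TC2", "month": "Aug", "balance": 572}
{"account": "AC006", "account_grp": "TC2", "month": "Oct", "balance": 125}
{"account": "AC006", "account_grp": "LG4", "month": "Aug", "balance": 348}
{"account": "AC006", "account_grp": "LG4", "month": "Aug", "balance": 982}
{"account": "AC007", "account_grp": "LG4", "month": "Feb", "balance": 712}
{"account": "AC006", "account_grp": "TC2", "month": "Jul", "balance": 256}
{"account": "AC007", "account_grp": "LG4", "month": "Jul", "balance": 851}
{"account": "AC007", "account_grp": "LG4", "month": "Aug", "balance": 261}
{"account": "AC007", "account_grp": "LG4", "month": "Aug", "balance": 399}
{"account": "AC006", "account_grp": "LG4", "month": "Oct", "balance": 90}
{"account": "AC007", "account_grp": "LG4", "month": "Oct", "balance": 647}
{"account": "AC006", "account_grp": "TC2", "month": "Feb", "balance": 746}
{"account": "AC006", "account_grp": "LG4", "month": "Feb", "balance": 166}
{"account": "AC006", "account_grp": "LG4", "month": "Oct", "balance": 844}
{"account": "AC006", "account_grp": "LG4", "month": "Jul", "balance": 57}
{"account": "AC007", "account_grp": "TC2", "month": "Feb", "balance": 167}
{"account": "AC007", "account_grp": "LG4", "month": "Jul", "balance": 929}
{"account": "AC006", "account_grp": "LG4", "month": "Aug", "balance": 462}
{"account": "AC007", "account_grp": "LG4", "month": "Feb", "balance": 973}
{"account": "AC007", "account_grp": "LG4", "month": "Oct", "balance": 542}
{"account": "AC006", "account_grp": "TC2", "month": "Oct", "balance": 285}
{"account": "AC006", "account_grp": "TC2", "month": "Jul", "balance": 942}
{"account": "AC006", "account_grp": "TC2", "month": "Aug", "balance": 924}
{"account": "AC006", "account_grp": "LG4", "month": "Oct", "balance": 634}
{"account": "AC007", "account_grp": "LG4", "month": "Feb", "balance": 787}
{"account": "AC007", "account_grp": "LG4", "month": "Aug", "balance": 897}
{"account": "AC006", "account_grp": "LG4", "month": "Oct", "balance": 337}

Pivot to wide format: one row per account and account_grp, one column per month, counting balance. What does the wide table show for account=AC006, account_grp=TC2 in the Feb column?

4

Rows with account=AC006, account_grp=TC2 and month=Feb: balance values are 763, 544, 453, 746.
4 rows match — count = 4.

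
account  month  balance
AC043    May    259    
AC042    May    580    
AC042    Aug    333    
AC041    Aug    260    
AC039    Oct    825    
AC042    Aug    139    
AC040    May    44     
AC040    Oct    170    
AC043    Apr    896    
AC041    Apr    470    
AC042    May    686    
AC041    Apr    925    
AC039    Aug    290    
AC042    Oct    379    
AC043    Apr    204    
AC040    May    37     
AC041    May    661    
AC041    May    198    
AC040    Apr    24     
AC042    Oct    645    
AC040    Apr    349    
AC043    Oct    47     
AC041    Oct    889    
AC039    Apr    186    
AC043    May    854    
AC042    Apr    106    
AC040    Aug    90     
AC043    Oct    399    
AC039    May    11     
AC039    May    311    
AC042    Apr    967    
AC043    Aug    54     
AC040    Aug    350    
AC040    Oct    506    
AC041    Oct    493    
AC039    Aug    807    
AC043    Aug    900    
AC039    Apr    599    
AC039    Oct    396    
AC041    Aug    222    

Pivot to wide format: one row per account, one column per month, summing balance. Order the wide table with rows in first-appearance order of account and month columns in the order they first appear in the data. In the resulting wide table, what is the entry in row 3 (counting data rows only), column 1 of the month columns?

859

With rows in first-appearance order of account, row 3 is account=AC041. month columns in first-appearance order: May, Aug, Oct, Apr; column 1 is May.
Long rows with account=AC041, month=May: 661 + 198 = 859.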